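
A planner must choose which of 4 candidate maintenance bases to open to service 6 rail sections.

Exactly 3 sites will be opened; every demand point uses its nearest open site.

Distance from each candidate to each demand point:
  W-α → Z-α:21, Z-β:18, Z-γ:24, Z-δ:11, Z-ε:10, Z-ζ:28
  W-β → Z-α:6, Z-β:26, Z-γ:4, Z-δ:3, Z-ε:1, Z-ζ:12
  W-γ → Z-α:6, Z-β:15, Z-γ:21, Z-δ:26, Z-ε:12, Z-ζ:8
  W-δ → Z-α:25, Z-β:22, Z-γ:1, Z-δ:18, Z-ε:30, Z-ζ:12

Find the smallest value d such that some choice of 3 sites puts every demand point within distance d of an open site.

15

Open {W-α, W-β, W-γ}.
  Farthest demand point is Z-β at distance 15 (to W-γ); all others are ≤ 15.
With {W-α, W-γ, W-δ} the worst case is 15.
With {W-β, W-γ, W-δ} the worst case is 15.
No size-3 selection achieves below 15.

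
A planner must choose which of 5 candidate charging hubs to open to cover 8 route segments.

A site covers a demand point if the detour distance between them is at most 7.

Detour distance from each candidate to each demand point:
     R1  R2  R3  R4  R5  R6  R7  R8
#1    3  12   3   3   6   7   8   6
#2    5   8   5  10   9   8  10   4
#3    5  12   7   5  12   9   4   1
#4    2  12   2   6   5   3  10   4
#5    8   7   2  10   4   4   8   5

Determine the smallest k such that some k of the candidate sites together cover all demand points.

Coverage sets (demand points within 7 of each site):
  #1: {R1, R3, R4, R5, R6, R8}
  #2: {R1, R3, R8}
  #3: {R1, R3, R4, R7, R8}
  #4: {R1, R3, R4, R5, R6, R8}
  #5: {R2, R3, R5, R6, R8}
No single site covers all 8 demand points.
But {#3, #5} covers everything, so the minimum is 2.

2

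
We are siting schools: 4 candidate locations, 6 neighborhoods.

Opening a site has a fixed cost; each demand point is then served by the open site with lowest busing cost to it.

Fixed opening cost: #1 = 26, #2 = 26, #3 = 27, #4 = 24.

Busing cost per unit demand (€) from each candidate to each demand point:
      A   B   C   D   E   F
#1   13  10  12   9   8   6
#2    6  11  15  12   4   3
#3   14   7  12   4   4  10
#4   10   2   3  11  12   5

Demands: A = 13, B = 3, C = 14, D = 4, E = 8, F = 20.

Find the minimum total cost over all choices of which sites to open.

Open {#2, #3, #4}: assign each demand point to its cheapest open site.
  A→#2 13×6=78, B→#4 3×2=6, C→#4 14×3=42, D→#3 4×4=16, E→#2 8×4=32, F→#2 20×3=60
  busing cost 234, fixed 77 → total 311.
Compare {#2, #4}: busing cost 262 + fixed 50 = 312.
Compare {#1, #2, #4}: busing cost 254 + fixed 76 = 330.
Compare {#1, #2, #3, #4}: busing cost 234 + fixed 103 = 337.
All other subsets cost ≥ 312. Minimum total cost: 311.

311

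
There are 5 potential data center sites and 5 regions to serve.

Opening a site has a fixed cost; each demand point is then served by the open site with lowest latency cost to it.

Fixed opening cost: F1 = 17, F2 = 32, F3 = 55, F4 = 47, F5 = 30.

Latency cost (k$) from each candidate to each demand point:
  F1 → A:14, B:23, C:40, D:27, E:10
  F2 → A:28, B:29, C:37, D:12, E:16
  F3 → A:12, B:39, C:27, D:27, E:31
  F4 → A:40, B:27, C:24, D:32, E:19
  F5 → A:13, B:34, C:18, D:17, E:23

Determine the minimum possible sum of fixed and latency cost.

128

Open {F1, F5}: assign each demand point to its cheapest open site.
  A→F5 13, B→F1 23, C→F5 18, D→F5 17, E→F1 10
  latency cost 81, fixed 47 → total 128.
Compare {F1}: latency cost 114 + fixed 17 = 131.
Compare {F5}: latency cost 105 + fixed 30 = 135.
Compare {F1, F2}: latency cost 96 + fixed 49 = 145.
All other subsets cost ≥ 131. Minimum total cost: 128.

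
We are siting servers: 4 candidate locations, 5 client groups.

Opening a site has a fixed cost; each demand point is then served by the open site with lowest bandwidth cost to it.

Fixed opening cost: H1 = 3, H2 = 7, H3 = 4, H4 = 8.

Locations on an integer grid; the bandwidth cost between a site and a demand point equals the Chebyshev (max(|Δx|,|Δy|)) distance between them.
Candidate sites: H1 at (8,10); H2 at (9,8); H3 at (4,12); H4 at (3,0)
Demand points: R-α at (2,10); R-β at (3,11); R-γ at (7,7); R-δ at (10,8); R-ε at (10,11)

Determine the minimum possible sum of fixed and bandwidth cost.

Open {H1, H3}: assign each demand point to its cheapest open site.
  R-α→H3 2, R-β→H3 1, R-γ→H1 3, R-δ→H1 2, R-ε→H1 2
  bandwidth cost 10, fixed 7 → total 17.
Compare {H2, H3}: bandwidth cost 9 + fixed 11 = 20.
Compare {H1}: bandwidth cost 18 + fixed 3 = 21.
Compare {H1, H2, H3}: bandwidth cost 8 + fixed 14 = 22.
All other subsets cost ≥ 20. Minimum total cost: 17.

17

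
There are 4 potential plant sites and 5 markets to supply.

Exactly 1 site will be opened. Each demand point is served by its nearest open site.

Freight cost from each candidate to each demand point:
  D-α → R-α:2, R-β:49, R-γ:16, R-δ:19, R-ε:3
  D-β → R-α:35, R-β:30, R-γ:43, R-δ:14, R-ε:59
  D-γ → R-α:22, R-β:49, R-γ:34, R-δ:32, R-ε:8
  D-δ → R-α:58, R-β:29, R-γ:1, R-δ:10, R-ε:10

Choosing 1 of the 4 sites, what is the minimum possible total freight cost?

89

Open {D-α}.
  R-α→D-α 2, R-β→D-α 49, R-γ→D-α 16, R-δ→D-α 19, R-ε→D-α 3  ⇒ total 89.
Compare {D-δ}: total 108.
Compare {D-γ}: total 145.
No size-1 selection does better; minimum is 89.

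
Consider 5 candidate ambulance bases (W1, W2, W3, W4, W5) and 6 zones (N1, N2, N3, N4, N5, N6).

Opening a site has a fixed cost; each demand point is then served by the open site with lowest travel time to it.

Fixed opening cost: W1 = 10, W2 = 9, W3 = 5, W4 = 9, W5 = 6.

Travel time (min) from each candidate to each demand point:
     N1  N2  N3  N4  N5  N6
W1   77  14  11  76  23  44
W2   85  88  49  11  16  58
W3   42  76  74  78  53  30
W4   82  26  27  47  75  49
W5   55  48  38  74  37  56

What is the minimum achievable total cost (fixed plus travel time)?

Open {W1, W2, W3}: assign each demand point to its cheapest open site.
  N1→W3 42, N2→W1 14, N3→W1 11, N4→W2 11, N5→W2 16, N6→W3 30
  travel time 124, fixed 24 → total 148.
Compare {W1, W2, W3, W5}: travel time 124 + fixed 30 = 154.
Compare {W1, W2, W3, W4}: travel time 124 + fixed 33 = 157.
Compare {W1, W2, W3, W4, W5}: travel time 124 + fixed 39 = 163.
All other subsets cost ≥ 154. Minimum total cost: 148.

148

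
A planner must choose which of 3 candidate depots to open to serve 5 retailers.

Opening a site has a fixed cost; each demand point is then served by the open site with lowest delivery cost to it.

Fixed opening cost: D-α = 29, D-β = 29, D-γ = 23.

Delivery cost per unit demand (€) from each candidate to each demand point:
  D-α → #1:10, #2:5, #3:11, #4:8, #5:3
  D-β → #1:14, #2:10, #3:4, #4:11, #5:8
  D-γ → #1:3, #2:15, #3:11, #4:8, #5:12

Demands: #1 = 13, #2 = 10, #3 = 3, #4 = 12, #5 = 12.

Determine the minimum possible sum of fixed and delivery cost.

Open {D-α, D-γ}: assign each demand point to its cheapest open site.
  #1→D-γ 13×3=39, #2→D-α 10×5=50, #3→D-α 3×11=33, #4→D-α 12×8=96, #5→D-α 12×3=36
  delivery cost 254, fixed 52 → total 306.
Compare {D-α, D-β, D-γ}: delivery cost 233 + fixed 81 = 314.
Compare {D-α}: delivery cost 345 + fixed 29 = 374.
Compare {D-α, D-β}: delivery cost 324 + fixed 58 = 382.
All other subsets cost ≥ 314. Minimum total cost: 306.

306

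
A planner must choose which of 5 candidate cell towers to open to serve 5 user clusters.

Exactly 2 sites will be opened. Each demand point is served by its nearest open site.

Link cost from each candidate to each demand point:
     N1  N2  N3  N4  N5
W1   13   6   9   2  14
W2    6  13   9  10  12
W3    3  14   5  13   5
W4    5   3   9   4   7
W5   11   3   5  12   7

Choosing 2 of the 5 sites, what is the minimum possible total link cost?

Open {W3, W4}.
  N1→W3 3, N2→W4 3, N3→W3 5, N4→W4 4, N5→W3 5  ⇒ total 20.
Compare {W1, W3}: total 21.
Compare {W4, W5}: total 24.
No size-2 selection does better; minimum is 20.

20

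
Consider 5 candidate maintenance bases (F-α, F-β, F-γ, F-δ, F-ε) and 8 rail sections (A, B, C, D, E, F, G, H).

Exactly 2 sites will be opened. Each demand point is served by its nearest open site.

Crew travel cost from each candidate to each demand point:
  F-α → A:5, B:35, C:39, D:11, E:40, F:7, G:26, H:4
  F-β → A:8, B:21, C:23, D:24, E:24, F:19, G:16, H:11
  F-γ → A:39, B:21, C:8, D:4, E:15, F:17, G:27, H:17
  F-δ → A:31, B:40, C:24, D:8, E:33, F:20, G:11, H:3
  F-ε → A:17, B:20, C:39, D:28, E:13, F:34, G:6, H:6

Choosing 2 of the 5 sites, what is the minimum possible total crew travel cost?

90

Open {F-α, F-γ}.
  A→F-α 5, B→F-γ 21, C→F-γ 8, D→F-γ 4, E→F-γ 15, F→F-α 7, G→F-α 26, H→F-α 4  ⇒ total 90.
Compare {F-γ, F-ε}: total 91.
Compare {F-β, F-γ}: total 100.
No size-2 selection does better; minimum is 90.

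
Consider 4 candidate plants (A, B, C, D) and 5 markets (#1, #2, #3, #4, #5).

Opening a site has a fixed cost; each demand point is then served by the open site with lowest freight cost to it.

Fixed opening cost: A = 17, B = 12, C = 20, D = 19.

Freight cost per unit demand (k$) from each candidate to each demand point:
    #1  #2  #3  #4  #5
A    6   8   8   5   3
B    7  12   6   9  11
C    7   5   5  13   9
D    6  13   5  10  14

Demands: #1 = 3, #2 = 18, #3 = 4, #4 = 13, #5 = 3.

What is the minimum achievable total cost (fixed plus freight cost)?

239

Open {A, C}: assign each demand point to its cheapest open site.
  #1→A 3×6=18, #2→C 18×5=90, #3→C 4×5=20, #4→A 13×5=65, #5→A 3×3=9
  freight cost 202, fixed 37 → total 239.
Compare {A, B, C}: freight cost 202 + fixed 49 = 251.
Compare {A, C, D}: freight cost 202 + fixed 56 = 258.
Compare {A, B, C, D}: freight cost 202 + fixed 68 = 270.
All other subsets cost ≥ 251. Minimum total cost: 239.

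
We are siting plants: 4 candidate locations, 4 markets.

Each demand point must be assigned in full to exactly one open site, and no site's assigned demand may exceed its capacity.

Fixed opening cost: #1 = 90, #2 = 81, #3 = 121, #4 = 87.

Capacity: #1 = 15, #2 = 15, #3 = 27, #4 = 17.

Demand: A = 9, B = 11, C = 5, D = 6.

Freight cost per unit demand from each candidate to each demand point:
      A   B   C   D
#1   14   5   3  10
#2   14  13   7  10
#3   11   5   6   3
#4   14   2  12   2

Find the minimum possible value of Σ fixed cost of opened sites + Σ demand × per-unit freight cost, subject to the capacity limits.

352

Open {#1, #4}; cheapest assignment that respects the capacities:
  #1 (cap 15, load 14): A, C — cost 9×14 + 5×3 = 141
  #4 (cap 17, load 17): B, D — cost 11×2 + 6×2 = 34
  Shipping 175, fixed 177 → total 352.
  Any other capacity-feasible assignment to {#1, #4} ships for at least 175.
Compare {#2, #4}: its best feasible assignment gives total 363.
Compare {#3, #4}: its best feasible assignment gives total 371.
Every other set of open sites that can feasibly serve all demand totals ≥ 363 even under its best assignment. Minimum: 352.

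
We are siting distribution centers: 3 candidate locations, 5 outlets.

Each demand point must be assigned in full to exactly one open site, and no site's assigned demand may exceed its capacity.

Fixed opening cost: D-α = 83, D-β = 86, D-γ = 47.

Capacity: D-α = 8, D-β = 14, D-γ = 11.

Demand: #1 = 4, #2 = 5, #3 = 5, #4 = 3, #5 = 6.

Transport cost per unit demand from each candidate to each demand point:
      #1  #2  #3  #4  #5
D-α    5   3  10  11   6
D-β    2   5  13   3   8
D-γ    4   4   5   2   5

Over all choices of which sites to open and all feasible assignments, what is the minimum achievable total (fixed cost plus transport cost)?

Open {D-β, D-γ}; cheapest assignment that respects the capacities:
  D-β (cap 14, load 12): #1, #2, #4 — cost 4×2 + 5×5 + 3×3 = 42
  D-γ (cap 11, load 11): #3, #5 — cost 5×5 + 6×5 = 55
  Shipping 97, fixed 133 → total 230.
  Any other capacity-feasible assignment to {D-β, D-γ} ships for at least 97.
Compare {D-α, D-β, D-γ}: its best feasible assignment gives total 303.
Every other set of open sites that can feasibly serve all demand totals ≥ 303 even under its best assignment. Minimum: 230.

230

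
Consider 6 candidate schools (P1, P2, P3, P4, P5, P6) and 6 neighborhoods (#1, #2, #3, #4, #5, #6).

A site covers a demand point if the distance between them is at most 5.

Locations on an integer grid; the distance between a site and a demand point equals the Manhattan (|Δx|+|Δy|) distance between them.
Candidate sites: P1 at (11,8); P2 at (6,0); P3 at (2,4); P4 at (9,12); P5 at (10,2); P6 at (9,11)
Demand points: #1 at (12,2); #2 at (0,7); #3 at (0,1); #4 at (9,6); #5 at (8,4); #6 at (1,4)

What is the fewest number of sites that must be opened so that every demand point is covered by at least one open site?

Coverage sets (demand points within 5 of each site):
  P1: {#4}
  P2: {}
  P3: {#2, #3, #6}
  P4: {}
  P5: {#1, #4, #5}
  P6: {#4}
No single site covers all 6 demand points.
But {P3, P5} covers everything, so the minimum is 2.

2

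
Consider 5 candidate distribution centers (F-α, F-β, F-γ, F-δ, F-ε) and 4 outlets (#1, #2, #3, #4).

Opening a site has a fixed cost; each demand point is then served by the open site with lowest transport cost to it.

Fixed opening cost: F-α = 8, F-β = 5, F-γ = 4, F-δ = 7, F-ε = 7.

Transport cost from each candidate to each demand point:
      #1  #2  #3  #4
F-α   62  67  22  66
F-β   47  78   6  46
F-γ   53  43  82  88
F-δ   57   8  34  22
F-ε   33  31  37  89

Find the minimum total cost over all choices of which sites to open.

Open {F-β, F-δ, F-ε}: assign each demand point to its cheapest open site.
  #1→F-ε 33, #2→F-δ 8, #3→F-β 6, #4→F-δ 22
  transport cost 69, fixed 19 → total 88.
Compare {F-β, F-γ, F-δ, F-ε}: transport cost 69 + fixed 23 = 92.
Compare {F-β, F-δ}: transport cost 83 + fixed 12 = 95.
Compare {F-α, F-β, F-δ, F-ε}: transport cost 69 + fixed 27 = 96.
All other subsets cost ≥ 92. Minimum total cost: 88.

88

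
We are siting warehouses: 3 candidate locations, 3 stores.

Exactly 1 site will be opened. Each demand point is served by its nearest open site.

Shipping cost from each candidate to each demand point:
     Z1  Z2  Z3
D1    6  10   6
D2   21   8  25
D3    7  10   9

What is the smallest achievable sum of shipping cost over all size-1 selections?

22

Open {D1}.
  Z1→D1 6, Z2→D1 10, Z3→D1 6  ⇒ total 22.
Compare {D3}: total 26.
Compare {D2}: total 54.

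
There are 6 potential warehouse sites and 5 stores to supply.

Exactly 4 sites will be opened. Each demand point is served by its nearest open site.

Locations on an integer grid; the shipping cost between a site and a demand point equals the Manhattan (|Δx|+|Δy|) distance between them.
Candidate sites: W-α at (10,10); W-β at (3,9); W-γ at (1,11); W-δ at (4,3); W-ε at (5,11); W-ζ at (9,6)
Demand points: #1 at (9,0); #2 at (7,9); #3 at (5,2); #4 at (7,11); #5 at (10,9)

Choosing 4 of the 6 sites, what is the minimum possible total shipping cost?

Open {W-α, W-δ, W-ε, W-ζ}.
  #1→W-ζ 6, #2→W-α 4, #3→W-δ 2, #4→W-ε 2, #5→W-α 1  ⇒ total 15.
Compare {W-α, W-β, W-δ, W-ε}: total 17.
Compare {W-α, W-β, W-δ, W-ζ}: total 17.
No size-4 selection does better; minimum is 15.

15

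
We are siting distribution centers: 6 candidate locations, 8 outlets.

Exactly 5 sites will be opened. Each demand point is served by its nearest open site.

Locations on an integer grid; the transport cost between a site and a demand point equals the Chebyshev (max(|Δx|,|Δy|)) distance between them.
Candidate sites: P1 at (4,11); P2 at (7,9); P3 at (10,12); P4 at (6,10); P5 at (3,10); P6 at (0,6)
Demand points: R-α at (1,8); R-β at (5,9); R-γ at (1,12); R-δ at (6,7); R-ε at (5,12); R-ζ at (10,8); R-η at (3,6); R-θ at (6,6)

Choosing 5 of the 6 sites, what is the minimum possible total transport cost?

Open {P1, P2, P4, P5, P6}.
  R-α→P5 2, R-β→P4 1, R-γ→P5 2, R-δ→P2 2, R-ε→P1 1, R-ζ→P2 3, R-η→P6 3, R-θ→P2 3  ⇒ total 17.
Compare {P1, P2, P3, P4, P5}: total 18.
Compare {P1, P2, P3, P4, P6}: total 18.
No size-5 selection does better; minimum is 17.

17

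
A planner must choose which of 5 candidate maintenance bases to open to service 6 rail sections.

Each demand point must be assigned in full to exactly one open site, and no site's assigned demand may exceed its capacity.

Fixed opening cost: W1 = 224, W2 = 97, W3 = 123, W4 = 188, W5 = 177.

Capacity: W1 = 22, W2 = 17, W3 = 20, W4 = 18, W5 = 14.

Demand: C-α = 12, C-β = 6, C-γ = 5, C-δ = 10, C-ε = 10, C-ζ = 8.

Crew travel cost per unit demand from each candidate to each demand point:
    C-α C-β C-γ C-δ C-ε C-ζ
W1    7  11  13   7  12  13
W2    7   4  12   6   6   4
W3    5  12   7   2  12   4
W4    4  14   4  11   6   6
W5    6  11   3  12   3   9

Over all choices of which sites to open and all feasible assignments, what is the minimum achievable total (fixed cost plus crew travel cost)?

612

Open {W2, W3, W4}; cheapest assignment that respects the capacities:
  W2 (cap 17, load 16): C-β, C-ε — cost 6×4 + 10×6 = 84
  W3 (cap 20, load 18): C-δ, C-ζ — cost 10×2 + 8×4 = 52
  W4 (cap 18, load 17): C-α, C-γ — cost 12×4 + 5×4 = 68
  Shipping 204, fixed 408 → total 612.
  Any other capacity-feasible assignment to {W2, W3, W4} ships for at least 204.
Compare {W1, W2, W3}: its best feasible assignment gives total 729.
Compare {W2, W3, W4, W5}: its best feasible assignment gives total 759.
Every other set of open sites that can feasibly serve all demand totals ≥ 729 even under its best assignment. Minimum: 612.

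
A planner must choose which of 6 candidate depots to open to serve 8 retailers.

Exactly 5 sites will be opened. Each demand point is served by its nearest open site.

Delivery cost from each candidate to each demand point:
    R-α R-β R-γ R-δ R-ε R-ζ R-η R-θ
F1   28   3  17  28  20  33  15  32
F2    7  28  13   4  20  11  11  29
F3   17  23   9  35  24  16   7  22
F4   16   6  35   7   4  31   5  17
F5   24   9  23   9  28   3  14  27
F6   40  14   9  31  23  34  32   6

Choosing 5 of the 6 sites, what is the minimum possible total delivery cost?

Open {F1, F2, F4, F5, F6}.
  R-α→F2 7, R-β→F1 3, R-γ→F6 9, R-δ→F2 4, R-ε→F4 4, R-ζ→F5 3, R-η→F4 5, R-θ→F6 6  ⇒ total 41.
Compare {F2, F3, F4, F5, F6}: total 44.
Compare {F1, F2, F3, F4, F6}: total 49.
No size-5 selection does better; minimum is 41.

41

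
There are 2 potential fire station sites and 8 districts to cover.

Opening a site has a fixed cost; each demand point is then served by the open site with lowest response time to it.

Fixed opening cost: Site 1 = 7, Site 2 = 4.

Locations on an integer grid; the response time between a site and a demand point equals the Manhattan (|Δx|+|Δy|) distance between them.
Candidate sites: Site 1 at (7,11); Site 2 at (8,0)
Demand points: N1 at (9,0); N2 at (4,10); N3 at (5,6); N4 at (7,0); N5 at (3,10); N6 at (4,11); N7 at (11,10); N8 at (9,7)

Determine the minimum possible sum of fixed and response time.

43

Open {Site 1, Site 2}: assign each demand point to its cheapest open site.
  N1→Site 2 1, N2→Site 1 4, N3→Site 1 7, N4→Site 2 1, N5→Site 1 5, N6→Site 1 3, N7→Site 1 5, N8→Site 1 6
  response time 32, fixed 11 → total 43.
Compare {Site 1}: response time 54 + fixed 7 = 61.
Compare {Site 2}: response time 76 + fixed 4 = 80.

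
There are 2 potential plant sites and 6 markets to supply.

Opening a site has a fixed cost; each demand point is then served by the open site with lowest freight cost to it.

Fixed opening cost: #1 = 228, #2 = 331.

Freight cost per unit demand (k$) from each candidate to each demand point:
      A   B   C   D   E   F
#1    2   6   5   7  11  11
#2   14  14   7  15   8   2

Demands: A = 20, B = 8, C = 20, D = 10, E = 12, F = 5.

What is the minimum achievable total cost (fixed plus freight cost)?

673

Open {#1}: assign each demand point to its cheapest open site.
  A→#1 20×2=40, B→#1 8×6=48, C→#1 20×5=100, D→#1 10×7=70, E→#1 12×11=132, F→#1 5×11=55
  freight cost 445, fixed 228 → total 673.
Compare {#1, #2}: freight cost 364 + fixed 559 = 923.
Compare {#2}: freight cost 788 + fixed 331 = 1119.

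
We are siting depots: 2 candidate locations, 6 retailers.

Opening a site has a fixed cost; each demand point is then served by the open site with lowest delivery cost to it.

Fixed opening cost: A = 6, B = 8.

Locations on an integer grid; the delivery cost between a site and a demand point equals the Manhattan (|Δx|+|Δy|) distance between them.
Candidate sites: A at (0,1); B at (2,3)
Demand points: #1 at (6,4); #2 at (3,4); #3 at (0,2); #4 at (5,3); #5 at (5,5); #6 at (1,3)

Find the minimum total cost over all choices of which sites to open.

Open {B}: assign each demand point to its cheapest open site.
  #1→B 5, #2→B 2, #3→B 3, #4→B 3, #5→B 5, #6→B 1
  delivery cost 19, fixed 8 → total 27.
Compare {A, B}: delivery cost 17 + fixed 14 = 31.
Compare {A}: delivery cost 35 + fixed 6 = 41.

27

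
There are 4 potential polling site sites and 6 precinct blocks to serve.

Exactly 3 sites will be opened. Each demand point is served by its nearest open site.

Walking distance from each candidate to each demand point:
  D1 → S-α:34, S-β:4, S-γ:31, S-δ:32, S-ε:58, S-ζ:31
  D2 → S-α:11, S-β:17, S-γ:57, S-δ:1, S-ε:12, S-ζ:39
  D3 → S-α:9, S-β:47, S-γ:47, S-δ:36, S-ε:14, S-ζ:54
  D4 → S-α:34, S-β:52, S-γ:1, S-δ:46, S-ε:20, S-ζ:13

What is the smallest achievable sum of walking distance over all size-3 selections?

Open {D1, D2, D4}.
  S-α→D2 11, S-β→D1 4, S-γ→D4 1, S-δ→D2 1, S-ε→D2 12, S-ζ→D4 13  ⇒ total 42.
Compare {D2, D3, D4}: total 53.
Compare {D1, D3, D4}: total 73.
No size-3 selection does better; minimum is 42.

42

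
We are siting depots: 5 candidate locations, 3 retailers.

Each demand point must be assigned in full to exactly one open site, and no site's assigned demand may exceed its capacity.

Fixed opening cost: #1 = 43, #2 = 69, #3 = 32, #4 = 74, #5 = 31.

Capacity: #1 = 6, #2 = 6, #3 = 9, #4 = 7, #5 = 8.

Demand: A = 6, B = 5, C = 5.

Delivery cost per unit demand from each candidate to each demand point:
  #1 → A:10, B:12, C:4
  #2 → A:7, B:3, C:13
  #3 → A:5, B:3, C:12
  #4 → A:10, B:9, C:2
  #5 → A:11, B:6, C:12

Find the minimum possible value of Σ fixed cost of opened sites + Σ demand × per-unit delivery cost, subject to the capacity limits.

186

Open {#1, #3, #5}; cheapest assignment that respects the capacities:
  #1 (cap 6, load 5): C — cost 5×4 = 20
  #3 (cap 9, load 6): A — cost 6×5 = 30
  #5 (cap 8, load 5): B — cost 5×6 = 30
  Shipping 80, fixed 106 → total 186.
  Any other capacity-feasible assignment to {#1, #3, #5} ships for at least 80.
Compare {#3, #4, #5}: its best feasible assignment gives total 207.
Compare {#1, #2, #3}: its best feasible assignment gives total 209.
Every other set of open sites that can feasibly serve all demand totals ≥ 207 even under its best assignment. Minimum: 186.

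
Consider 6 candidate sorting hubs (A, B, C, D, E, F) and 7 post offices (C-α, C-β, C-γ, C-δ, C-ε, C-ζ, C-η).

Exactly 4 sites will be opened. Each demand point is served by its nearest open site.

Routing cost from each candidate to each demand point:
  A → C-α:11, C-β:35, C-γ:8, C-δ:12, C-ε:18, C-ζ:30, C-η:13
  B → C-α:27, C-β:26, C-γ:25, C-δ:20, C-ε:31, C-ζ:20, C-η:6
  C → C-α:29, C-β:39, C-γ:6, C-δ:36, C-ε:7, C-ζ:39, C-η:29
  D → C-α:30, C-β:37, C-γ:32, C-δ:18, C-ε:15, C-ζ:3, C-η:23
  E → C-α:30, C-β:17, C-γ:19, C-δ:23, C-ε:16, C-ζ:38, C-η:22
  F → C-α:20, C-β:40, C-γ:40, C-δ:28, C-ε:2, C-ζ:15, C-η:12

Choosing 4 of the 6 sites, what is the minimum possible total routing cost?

Open {A, D, E, F}.
  C-α→A 11, C-β→E 17, C-γ→A 8, C-δ→A 12, C-ε→F 2, C-ζ→D 3, C-η→F 12  ⇒ total 65.
Compare {A, B, D, F}: total 68.
Compare {A, C, D, E}: total 69.
No size-4 selection does better; minimum is 65.

65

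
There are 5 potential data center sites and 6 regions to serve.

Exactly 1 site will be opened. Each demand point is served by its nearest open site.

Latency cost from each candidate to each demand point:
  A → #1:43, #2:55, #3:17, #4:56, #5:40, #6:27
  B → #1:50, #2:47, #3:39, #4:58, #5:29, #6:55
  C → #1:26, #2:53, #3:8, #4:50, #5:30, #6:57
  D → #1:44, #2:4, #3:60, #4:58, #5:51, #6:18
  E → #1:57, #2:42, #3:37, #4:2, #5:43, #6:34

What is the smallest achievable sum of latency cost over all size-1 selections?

Open {E}.
  #1→E 57, #2→E 42, #3→E 37, #4→E 2, #5→E 43, #6→E 34  ⇒ total 215.
Compare {C}: total 224.
Compare {D}: total 235.
No size-1 selection does better; minimum is 215.

215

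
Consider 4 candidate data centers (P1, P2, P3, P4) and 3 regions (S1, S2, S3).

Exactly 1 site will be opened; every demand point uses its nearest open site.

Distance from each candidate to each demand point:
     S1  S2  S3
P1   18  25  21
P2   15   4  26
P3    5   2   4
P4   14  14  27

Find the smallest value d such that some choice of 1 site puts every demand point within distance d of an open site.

5

Open {P3}.
  Farthest demand point is S1 at distance 5 (to P3); all others are ≤ 5.
With {P1} the worst case is 25.
With {P2} the worst case is 26.
No size-1 selection achieves below 5.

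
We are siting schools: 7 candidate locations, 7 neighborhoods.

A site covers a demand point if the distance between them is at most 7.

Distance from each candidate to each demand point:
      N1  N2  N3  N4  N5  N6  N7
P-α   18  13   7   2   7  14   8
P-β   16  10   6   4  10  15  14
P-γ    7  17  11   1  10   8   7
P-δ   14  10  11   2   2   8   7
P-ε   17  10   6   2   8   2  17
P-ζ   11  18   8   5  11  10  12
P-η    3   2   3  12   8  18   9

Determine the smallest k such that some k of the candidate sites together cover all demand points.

3

Coverage sets (demand points within 7 of each site):
  P-α: {N3, N4, N5}
  P-β: {N3, N4}
  P-γ: {N1, N4, N7}
  P-δ: {N4, N5, N7}
  P-ε: {N3, N4, N6}
  P-ζ: {N4}
  P-η: {N1, N2, N3}
No 2 sites suffice: every size-2 union leaves at least one demand point uncovered.
But {P-δ, P-ε, P-η} covers everything, so the minimum is 3.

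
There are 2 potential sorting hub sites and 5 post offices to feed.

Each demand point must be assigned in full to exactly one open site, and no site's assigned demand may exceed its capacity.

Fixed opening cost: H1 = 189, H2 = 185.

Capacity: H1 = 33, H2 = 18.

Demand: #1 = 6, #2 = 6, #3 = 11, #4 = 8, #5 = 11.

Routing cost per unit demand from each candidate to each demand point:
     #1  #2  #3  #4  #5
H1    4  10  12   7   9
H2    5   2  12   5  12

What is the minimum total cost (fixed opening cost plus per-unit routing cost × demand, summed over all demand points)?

Open {H1, H2}; cheapest assignment that respects the capacities:
  H1 (cap 33, load 28): #1, #3, #5 — cost 6×4 + 11×12 + 11×9 = 255
  H2 (cap 18, load 14): #2, #4 — cost 6×2 + 8×5 = 52
  Shipping 307, fixed 374 → total 681.
  Any other capacity-feasible assignment to {H1, H2} ships for at least 307.
Total demand is 42 and no other set of sites has combined capacity ≥ 42, so {H1, H2} is the only feasible choice of open sites. Minimum: 681.

681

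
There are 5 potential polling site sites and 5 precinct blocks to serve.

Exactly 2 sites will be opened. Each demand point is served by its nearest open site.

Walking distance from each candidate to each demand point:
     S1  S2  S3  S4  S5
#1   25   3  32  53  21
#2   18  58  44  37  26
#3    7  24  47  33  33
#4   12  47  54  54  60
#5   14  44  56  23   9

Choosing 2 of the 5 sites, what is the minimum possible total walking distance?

81

Open {#1, #5}.
  S1→#5 14, S2→#1 3, S3→#1 32, S4→#5 23, S5→#5 9  ⇒ total 81.
Compare {#1, #3}: total 96.
Compare {#3, #5}: total 110.
No size-2 selection does better; minimum is 81.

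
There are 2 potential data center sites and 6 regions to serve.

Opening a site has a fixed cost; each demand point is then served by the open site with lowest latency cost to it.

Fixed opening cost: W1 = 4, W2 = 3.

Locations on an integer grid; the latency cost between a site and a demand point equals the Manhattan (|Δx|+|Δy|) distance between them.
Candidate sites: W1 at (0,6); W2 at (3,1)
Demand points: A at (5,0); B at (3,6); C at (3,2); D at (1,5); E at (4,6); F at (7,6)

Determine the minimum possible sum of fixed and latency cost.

Open {W1, W2}: assign each demand point to its cheapest open site.
  A→W2 3, B→W1 3, C→W2 1, D→W1 2, E→W1 4, F→W1 7
  latency cost 20, fixed 7 → total 27.
Compare {W2}: latency cost 30 + fixed 3 = 33.
Compare {W1}: latency cost 34 + fixed 4 = 38.

27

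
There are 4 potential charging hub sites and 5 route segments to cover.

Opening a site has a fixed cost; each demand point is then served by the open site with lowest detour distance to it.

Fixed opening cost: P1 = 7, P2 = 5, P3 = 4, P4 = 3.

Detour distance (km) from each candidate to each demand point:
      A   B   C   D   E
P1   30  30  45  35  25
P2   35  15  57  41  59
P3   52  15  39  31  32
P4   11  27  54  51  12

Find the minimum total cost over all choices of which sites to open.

115

Open {P3, P4}: assign each demand point to its cheapest open site.
  A→P4 11, B→P3 15, C→P3 39, D→P3 31, E→P4 12
  detour distance 108, fixed 7 → total 115.
Compare {P2, P3, P4}: detour distance 108 + fixed 12 = 120.
Compare {P1, P3, P4}: detour distance 108 + fixed 14 = 122.
Compare {P1, P2, P3, P4}: detour distance 108 + fixed 19 = 127.
All other subsets cost ≥ 120. Minimum total cost: 115.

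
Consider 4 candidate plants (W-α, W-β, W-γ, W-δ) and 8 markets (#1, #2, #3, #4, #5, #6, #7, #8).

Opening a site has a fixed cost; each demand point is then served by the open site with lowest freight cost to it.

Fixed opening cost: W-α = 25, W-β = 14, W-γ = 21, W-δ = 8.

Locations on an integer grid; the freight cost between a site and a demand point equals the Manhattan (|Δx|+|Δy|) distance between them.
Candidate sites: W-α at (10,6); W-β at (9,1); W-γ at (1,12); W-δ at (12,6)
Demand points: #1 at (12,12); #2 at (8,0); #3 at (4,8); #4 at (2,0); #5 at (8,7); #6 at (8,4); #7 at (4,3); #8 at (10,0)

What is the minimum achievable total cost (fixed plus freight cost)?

Open {W-β, W-δ}: assign each demand point to its cheapest open site.
  #1→W-δ 6, #2→W-β 2, #3→W-δ 10, #4→W-β 8, #5→W-δ 5, #6→W-β 4, #7→W-β 7, #8→W-β 2
  freight cost 44, fixed 22 → total 66.
Compare {W-β}: freight cost 56 + fixed 14 = 70.
Compare {W-δ}: freight cost 72 + fixed 8 = 80.
Compare {W-α, W-β}: freight cost 42 + fixed 39 = 81.
All other subsets cost ≥ 70. Minimum total cost: 66.

66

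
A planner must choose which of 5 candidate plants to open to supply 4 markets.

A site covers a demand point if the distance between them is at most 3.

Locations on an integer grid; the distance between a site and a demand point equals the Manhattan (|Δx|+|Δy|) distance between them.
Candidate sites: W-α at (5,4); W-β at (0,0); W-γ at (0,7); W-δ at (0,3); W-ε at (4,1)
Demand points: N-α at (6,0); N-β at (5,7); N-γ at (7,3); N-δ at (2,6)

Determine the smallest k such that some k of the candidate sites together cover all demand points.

Coverage sets (demand points within 3 of each site):
  W-α: {N-β, N-γ}
  W-β: {}
  W-γ: {N-δ}
  W-δ: {}
  W-ε: {N-α}
No 2 sites suffice: every size-2 union leaves at least one demand point uncovered.
But {W-α, W-γ, W-ε} covers everything, so the minimum is 3.

3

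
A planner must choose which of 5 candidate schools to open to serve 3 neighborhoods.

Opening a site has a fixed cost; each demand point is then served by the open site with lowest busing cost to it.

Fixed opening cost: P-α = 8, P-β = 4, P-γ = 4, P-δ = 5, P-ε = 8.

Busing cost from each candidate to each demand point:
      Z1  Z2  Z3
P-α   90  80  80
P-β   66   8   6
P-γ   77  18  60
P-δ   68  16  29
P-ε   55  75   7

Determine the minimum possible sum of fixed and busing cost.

Open {P-β, P-ε}: assign each demand point to its cheapest open site.
  Z1→P-ε 55, Z2→P-β 8, Z3→P-β 6
  busing cost 69, fixed 12 → total 81.
Compare {P-β}: busing cost 80 + fixed 4 = 84.
Compare {P-β, P-γ, P-ε}: busing cost 69 + fixed 16 = 85.
Compare {P-β, P-δ, P-ε}: busing cost 69 + fixed 17 = 86.
All other subsets cost ≥ 84. Minimum total cost: 81.

81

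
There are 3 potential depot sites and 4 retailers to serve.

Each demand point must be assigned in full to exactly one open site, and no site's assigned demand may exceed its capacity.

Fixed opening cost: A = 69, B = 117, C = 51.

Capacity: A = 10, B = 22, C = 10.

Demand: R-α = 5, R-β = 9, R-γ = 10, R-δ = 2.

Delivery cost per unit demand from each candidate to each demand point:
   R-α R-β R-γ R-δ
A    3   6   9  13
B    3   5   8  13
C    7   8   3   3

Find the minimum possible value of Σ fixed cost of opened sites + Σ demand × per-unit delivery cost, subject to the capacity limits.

284

Open {B, C}; cheapest assignment that respects the capacities:
  B (cap 22, load 16): R-α, R-β, R-δ — cost 5×3 + 9×5 + 2×13 = 86
  C (cap 10, load 10): R-γ — cost 10×3 = 30
  Shipping 116, fixed 168 → total 284.
  Any other capacity-feasible assignment to {B, C} ships for at least 116.
Compare {A, B}: its best feasible assignment gives total 352.
Compare {A, B, C}: its best feasible assignment gives total 353.
Every other set of open sites that can feasibly serve all demand totals ≥ 352 even under its best assignment. Minimum: 284.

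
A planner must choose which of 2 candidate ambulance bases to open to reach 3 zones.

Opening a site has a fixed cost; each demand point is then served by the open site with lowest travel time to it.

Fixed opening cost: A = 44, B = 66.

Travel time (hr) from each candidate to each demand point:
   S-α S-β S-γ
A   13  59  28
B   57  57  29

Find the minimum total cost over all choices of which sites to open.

Open {A}: assign each demand point to its cheapest open site.
  S-α→A 13, S-β→A 59, S-γ→A 28
  travel time 100, fixed 44 → total 144.
Compare {A, B}: travel time 98 + fixed 110 = 208.
Compare {B}: travel time 143 + fixed 66 = 209.

144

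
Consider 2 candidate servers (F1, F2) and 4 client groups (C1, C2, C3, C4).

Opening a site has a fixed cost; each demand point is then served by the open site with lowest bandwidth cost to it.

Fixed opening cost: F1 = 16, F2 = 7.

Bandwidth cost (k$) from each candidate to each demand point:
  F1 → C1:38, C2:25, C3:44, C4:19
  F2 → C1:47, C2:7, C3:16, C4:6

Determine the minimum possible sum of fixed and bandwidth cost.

83

Open {F2}: assign each demand point to its cheapest open site.
  C1→F2 47, C2→F2 7, C3→F2 16, C4→F2 6
  bandwidth cost 76, fixed 7 → total 83.
Compare {F1, F2}: bandwidth cost 67 + fixed 23 = 90.
Compare {F1}: bandwidth cost 126 + fixed 16 = 142.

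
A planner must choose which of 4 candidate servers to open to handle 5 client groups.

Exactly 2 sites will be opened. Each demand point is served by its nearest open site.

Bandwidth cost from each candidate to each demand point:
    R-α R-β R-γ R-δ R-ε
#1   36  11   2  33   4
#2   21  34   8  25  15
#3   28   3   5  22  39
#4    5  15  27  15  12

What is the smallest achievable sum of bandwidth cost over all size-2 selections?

Open {#1, #4}.
  R-α→#4 5, R-β→#1 11, R-γ→#1 2, R-δ→#4 15, R-ε→#1 4  ⇒ total 37.
Compare {#3, #4}: total 40.
Compare {#2, #4}: total 55.
No size-2 selection does better; minimum is 37.

37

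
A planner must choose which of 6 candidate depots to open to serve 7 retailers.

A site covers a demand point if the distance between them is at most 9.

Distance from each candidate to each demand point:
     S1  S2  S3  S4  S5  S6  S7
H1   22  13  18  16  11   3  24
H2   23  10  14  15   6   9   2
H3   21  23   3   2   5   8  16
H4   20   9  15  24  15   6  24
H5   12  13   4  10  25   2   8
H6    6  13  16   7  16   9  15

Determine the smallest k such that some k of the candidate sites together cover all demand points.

4

Coverage sets (demand points within 9 of each site):
  H1: {S6}
  H2: {S5, S6, S7}
  H3: {S3, S4, S5, S6}
  H4: {S2, S6}
  H5: {S3, S6, S7}
  H6: {S1, S4, S6}
No 3 sites suffice: every size-3 union leaves at least one demand point uncovered.
But {H2, H3, H4, H6} covers everything, so the minimum is 4.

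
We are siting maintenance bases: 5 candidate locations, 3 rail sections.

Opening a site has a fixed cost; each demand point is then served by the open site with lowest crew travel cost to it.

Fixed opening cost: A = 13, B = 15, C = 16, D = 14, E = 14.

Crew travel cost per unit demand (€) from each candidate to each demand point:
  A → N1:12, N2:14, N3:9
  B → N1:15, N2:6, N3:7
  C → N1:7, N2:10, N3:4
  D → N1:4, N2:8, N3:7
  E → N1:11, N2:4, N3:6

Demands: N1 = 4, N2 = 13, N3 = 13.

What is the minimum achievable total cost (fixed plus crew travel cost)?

Open {C, E}: assign each demand point to its cheapest open site.
  N1→C 4×7=28, N2→E 13×4=52, N3→C 13×4=52
  crew travel cost 132, fixed 30 → total 162.
Compare {C, D, E}: crew travel cost 120 + fixed 44 = 164.
Compare {D, E}: crew travel cost 146 + fixed 28 = 174.
Compare {A, C, E}: crew travel cost 132 + fixed 43 = 175.
All other subsets cost ≥ 164. Minimum total cost: 162.

162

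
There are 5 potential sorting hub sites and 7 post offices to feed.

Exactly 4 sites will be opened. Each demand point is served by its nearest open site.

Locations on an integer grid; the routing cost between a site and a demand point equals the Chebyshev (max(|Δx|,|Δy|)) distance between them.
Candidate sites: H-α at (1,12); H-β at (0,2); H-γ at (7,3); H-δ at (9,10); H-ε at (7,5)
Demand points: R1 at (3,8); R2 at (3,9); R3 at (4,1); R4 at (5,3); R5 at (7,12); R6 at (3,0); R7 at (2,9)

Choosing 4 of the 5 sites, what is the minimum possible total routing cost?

20

Open {H-α, H-β, H-γ, H-δ}.
  R1→H-α 4, R2→H-α 3, R3→H-γ 3, R4→H-γ 2, R5→H-δ 2, R6→H-β 3, R7→H-α 3  ⇒ total 20.
Compare {H-α, H-β, H-δ, H-ε}: total 21.
Compare {H-α, H-γ, H-δ, H-ε}: total 21.
No size-4 selection does better; minimum is 20.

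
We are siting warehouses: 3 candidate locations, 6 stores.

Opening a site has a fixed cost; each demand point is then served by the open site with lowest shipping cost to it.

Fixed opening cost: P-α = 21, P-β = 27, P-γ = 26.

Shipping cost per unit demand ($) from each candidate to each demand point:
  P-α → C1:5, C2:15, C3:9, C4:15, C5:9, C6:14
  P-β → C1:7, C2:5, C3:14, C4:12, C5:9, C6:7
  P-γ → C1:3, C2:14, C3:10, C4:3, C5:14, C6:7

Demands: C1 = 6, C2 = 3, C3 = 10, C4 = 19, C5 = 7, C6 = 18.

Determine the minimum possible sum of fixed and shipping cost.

Open {P-β, P-γ}: assign each demand point to its cheapest open site.
  C1→P-γ 6×3=18, C2→P-β 3×5=15, C3→P-γ 10×10=100, C4→P-γ 19×3=57, C5→P-β 7×9=63, C6→P-β 18×7=126
  shipping cost 379, fixed 53 → total 432.
Compare {P-α, P-γ}: shipping cost 396 + fixed 47 = 443.
Compare {P-α, P-β, P-γ}: shipping cost 369 + fixed 74 = 443.
Compare {P-γ}: shipping cost 441 + fixed 26 = 467.
All other subsets cost ≥ 443. Minimum total cost: 432.

432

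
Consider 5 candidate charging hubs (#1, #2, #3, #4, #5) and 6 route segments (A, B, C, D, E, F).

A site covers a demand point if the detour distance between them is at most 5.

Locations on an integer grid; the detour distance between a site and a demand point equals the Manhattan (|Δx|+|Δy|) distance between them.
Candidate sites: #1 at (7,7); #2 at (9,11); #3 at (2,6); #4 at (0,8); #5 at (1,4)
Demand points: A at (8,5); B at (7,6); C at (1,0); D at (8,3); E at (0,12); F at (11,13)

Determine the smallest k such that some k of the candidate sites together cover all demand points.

Coverage sets (demand points within 5 of each site):
  #1: {A, B, D}
  #2: {F}
  #3: {B}
  #4: {E}
  #5: {C}
No 3 sites suffice: every size-3 union leaves at least one demand point uncovered.
But {#1, #2, #4, #5} covers everything, so the minimum is 4.

4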